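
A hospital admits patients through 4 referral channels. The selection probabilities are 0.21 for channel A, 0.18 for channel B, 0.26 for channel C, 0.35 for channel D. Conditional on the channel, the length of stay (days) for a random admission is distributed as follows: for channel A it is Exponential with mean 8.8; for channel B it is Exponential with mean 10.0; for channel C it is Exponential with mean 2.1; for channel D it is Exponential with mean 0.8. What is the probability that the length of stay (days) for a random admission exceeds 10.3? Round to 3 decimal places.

Conditional on each channel, P(X > 10.3): A: 0.310226; B: 0.357007; C: 0.00741121; D: 2.56129e-06.
By total probability, P(X > 10.3) = 0.21·0.310226 + 0.18·0.357007 + 0.26·0.00741121 + 0.35·2.56129e-06 = 0.131337.

0.131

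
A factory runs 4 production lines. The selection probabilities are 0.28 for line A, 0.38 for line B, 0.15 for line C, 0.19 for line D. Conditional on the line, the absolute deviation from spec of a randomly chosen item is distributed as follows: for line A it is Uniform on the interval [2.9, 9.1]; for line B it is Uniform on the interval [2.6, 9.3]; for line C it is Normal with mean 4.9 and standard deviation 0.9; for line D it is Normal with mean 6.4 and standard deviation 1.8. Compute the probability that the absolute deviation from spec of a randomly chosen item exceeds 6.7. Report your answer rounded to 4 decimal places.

Conditional on each line, P(X > 6.7): A: 0.387097; B: 0.38806; C: 0.0227501; D: 0.433816.
By total probability, P(X > 6.7) = 0.28·0.387097 + 0.38·0.38806 + 0.15·0.0227501 + 0.19·0.433816 = 0.341687.

0.3417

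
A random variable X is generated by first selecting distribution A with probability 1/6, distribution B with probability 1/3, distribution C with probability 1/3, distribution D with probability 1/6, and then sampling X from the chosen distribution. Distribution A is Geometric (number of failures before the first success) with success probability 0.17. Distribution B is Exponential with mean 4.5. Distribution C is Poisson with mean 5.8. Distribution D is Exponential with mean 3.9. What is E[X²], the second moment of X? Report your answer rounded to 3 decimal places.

40.476

For each component E[X²] = Var + (mean)², giving A: 52.5571; B: 40.5; C: 39.44; D: 30.42.
Overall E[X²] = 0.166667·52.5571 + 0.333333·40.5 + 0.333333·39.44 + 0.166667·30.42 = 40.4762.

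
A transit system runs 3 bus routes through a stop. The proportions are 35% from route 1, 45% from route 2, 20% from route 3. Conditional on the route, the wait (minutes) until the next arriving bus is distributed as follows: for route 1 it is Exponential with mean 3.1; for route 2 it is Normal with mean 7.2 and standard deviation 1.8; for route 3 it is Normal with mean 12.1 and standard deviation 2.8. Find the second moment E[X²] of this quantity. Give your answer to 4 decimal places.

62.3630

For each component E[X²] = Var + (mean)², giving 1: 19.22; 2: 55.08; 3: 154.25.
Overall E[X²] = 0.35·19.22 + 0.45·55.08 + 0.2·154.25 = 62.363.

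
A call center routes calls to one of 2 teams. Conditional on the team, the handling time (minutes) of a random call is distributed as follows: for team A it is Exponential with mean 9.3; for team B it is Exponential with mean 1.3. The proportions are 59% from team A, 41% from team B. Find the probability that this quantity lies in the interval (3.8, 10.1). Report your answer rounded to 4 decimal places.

0.2148

Conditional on each team, P(3.8 < X < 10.1): A: 0.327022; B: 0.0533455.
By total probability, P(3.8 < X < 10.1) = 0.59·0.327022 + 0.41·0.0533455 = 0.214814.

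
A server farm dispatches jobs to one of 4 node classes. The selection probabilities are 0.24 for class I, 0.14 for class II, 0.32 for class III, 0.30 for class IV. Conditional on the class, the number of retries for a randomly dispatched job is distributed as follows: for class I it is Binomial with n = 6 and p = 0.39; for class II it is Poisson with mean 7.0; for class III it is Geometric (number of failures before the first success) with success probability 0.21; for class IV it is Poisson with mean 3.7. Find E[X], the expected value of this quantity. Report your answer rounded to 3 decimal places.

Component means — I: 2.34; II: 7; III: 3.7619; IV: 3.7.
E[X] = 0.24·2.34 + 0.14·7 + 0.32·3.7619 + 0.3·3.7 = 3.85541.

3.855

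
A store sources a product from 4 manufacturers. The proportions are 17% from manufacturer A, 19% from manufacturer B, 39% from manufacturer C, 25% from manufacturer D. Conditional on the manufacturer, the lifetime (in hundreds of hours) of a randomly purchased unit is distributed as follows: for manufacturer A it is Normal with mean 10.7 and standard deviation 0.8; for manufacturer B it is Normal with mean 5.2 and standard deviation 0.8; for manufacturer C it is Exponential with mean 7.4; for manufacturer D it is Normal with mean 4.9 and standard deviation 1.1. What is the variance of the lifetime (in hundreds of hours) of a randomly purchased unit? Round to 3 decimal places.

25.990

Per component, A: μ=10.7, E[X²]=115.13; B: μ=5.2, E[X²]=27.68; C: μ=7.4, E[X²]=109.52; D: μ=4.9, E[X²]=25.22.
E[X] = 0.17·10.7 + 0.19·5.2 + 0.39·7.4 + 0.25·4.9 = 6.918.
E[X²] = 0.17·115.13 + 0.19·27.68 + 0.39·109.52 + 0.25·25.22 = 73.8491.
Var(X) = E[X²] − (E[X])² = 73.8491 − 47.8587 = 25.9904.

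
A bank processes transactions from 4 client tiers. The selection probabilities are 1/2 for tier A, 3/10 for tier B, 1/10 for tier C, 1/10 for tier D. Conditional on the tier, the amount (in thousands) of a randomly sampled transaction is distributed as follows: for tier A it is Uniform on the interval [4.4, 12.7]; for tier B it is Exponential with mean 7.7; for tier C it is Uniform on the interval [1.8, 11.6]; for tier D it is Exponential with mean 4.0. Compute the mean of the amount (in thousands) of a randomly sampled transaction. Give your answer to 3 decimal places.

7.655

Component means — A: 8.55; B: 7.7; C: 6.7; D: 4.
E[X] = 0.5·8.55 + 0.3·7.7 + 0.1·6.7 + 0.1·4 = 7.655.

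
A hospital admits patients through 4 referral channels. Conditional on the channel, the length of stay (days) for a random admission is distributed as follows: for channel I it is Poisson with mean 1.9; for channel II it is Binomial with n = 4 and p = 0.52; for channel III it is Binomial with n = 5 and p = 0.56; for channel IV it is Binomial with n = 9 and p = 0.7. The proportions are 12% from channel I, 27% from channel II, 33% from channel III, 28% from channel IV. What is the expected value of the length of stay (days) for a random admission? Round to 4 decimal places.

3.4776

Component means — I: 1.9; II: 2.08; III: 2.8; IV: 6.3.
E[X] = 0.12·1.9 + 0.27·2.08 + 0.33·2.8 + 0.28·6.3 = 3.4776.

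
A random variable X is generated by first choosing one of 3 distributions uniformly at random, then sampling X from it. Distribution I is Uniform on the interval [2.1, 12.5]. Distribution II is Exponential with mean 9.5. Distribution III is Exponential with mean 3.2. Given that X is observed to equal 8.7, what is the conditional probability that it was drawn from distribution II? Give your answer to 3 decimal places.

0.265

Likelihoods f(8.7 | ·): I: 0.0961538; II: 0.0421264; III: 0.0206116.
Posterior ∝ prior × likelihood. Numerator for II: 0.333333·0.0421264 = 0.0140421.
Normalizing constant: 0.333333·0.0961538 + 0.333333·0.0421264 + 0.333333·0.0206116 = 0.0529639.
P(II | observation) = 0.0140421 / 0.0529639 = 0.265126.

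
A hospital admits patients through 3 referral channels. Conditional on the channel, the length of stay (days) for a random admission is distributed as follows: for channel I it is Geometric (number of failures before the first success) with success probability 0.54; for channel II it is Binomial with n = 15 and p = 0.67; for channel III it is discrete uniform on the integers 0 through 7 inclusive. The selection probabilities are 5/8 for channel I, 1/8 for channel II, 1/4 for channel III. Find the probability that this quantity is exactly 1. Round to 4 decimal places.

0.1865

Conditional on each channel, P(X = 1): I: 0.2484; II: 1.82541e-06; III: 0.125.
By total probability, P(X = 1) = 0.625·0.2484 + 0.125·1.82541e-06 + 0.25·0.125 = 0.1865.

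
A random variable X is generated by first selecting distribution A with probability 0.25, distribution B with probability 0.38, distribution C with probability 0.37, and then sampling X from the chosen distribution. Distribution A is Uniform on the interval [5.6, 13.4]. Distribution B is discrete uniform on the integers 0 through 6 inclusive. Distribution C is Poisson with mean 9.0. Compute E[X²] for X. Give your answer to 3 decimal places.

For each component E[X²] = Var + (mean)², giving A: 95.32; B: 13; C: 90.
Overall E[X²] = 0.25·95.32 + 0.38·13 + 0.37·90 = 62.07.

62.070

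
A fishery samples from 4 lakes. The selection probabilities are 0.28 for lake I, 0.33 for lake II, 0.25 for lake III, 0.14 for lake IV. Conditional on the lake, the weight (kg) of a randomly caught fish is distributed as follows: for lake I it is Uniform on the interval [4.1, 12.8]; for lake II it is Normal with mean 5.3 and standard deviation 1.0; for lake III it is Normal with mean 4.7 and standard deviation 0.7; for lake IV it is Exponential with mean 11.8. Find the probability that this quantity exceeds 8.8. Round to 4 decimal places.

Conditional on each lake, P(X > 8.8): I: 0.45977; II: 0.000232629; III: 2.35449e-09; IV: 0.474372.
By total probability, P(X > 8.8) = 0.28·0.45977 + 0.33·0.000232629 + 0.25·2.35449e-09 + 0.14·0.474372 = 0.195225.

0.1952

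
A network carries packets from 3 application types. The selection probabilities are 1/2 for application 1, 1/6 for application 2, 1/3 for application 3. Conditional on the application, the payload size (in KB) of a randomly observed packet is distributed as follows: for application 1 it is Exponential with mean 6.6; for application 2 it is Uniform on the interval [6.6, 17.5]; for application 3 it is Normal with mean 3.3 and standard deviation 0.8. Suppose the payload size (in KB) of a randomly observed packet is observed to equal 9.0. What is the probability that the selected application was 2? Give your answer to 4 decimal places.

0.4411

Likelihoods f(9.0 | ·): 1: 0.0387468; 2: 0.0917431; 3: 4.72286e-12.
Posterior ∝ prior × likelihood. Numerator for 2: 0.166667·0.0917431 = 0.0152905.
Normalizing constant: 0.5·0.0387468 + 0.166667·0.0917431 + 0.333333·4.72286e-12 = 0.0346639.
P(2 | observation) = 0.0152905 / 0.0346639 = 0.441107.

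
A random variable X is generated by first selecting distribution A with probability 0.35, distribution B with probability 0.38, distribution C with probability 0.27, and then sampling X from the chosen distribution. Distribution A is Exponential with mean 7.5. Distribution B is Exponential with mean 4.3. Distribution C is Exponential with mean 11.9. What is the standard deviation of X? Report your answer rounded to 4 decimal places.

Per component, A: μ=7.5, E[X²]=112.5; B: μ=4.3, E[X²]=36.98; C: μ=11.9, E[X²]=283.22.
E[X] = 0.35·7.5 + 0.38·4.3 + 0.27·11.9 = 7.472.
E[X²] = 0.35·112.5 + 0.38·36.98 + 0.27·283.22 = 129.897.
Var(X) = E[X²] − (E[X])² = 129.897 − 55.8308 = 74.066.
SD(X) = √74.066 = 8.60616.

8.6062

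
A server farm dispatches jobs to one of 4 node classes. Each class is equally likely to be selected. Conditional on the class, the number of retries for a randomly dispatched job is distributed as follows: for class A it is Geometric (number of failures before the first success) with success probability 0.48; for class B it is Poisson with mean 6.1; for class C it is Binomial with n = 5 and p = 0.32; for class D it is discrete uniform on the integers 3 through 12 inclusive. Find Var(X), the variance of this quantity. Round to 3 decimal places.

Per component, A: μ=1.08333, E[X²]=3.43056; B: μ=6.1, E[X²]=43.31; C: μ=1.6, E[X²]=3.648; D: μ=7.5, E[X²]=64.5.
E[X] = 0.25·1.08333 + 0.25·6.1 + 0.25·1.6 + 0.25·7.5 = 4.07083.
E[X²] = 0.25·3.43056 + 0.25·43.31 + 0.25·3.648 + 0.25·64.5 = 28.7221.
Var(X) = E[X²] − (E[X])² = 28.7221 − 16.5717 = 12.1505.

12.150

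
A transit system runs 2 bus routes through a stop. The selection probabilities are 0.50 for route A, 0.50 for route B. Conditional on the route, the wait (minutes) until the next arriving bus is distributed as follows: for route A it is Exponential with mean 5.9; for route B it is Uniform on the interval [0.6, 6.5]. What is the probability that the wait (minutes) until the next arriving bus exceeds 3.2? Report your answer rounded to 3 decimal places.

Conditional on each route, P(X > 3.2): A: 0.581367; B: 0.559322.
By total probability, P(X > 3.2) = 0.5·0.581367 + 0.5·0.559322 = 0.570345.

0.570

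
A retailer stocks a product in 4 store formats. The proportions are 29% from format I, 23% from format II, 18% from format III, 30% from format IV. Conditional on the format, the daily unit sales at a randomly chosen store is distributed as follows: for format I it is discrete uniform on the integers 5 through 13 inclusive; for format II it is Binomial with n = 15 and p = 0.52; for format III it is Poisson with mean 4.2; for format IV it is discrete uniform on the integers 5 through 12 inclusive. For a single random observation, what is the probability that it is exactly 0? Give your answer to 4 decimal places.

0.0027

Conditional on each format, P(X = 0): I: 0; II: 1.65432e-05; III: 0.0149956; IV: 0.
By total probability, P(X = 0) = 0.29·0 + 0.23·1.65432e-05 + 0.18·0.0149956 + 0.3·0 = 0.00270301.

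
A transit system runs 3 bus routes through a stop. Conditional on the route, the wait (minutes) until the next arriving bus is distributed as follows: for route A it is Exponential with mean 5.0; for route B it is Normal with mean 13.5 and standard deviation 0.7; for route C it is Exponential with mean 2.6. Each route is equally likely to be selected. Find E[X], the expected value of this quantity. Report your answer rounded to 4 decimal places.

Component means — A: 5; B: 13.5; C: 2.6.
E[X] = 0.333333·5 + 0.333333·13.5 + 0.333333·2.6 = 7.03333.

7.0333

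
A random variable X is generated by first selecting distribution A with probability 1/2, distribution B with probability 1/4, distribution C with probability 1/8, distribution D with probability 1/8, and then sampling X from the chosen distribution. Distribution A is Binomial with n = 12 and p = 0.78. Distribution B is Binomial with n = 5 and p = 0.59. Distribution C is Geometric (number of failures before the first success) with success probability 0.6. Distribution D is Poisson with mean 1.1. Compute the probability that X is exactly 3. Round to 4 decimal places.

Conditional on each component, P(X = 3): A: 0.000126041; B: 0.345242; C: 0.0384; D: 0.0738419.
By total probability, P(X = 3) = 0.5·0.000126041 + 0.25·0.345242 + 0.125·0.0384 + 0.125·0.0738419 = 0.100404.

0.1004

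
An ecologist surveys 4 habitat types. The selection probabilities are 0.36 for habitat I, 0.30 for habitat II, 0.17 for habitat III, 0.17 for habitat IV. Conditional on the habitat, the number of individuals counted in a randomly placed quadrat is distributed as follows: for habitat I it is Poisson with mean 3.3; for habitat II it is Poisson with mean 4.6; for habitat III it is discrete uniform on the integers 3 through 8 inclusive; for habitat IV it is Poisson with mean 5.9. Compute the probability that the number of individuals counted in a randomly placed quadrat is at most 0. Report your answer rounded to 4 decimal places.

0.0168

Conditional on each habitat, P(X ≤ 0): I: 0.0368832; II: 0.0100518; III: 0; IV: 0.00273944.
By total probability, P(X ≤ 0) = 0.36·0.0368832 + 0.3·0.0100518 + 0.17·0 + 0.17·0.00273944 = 0.0167592.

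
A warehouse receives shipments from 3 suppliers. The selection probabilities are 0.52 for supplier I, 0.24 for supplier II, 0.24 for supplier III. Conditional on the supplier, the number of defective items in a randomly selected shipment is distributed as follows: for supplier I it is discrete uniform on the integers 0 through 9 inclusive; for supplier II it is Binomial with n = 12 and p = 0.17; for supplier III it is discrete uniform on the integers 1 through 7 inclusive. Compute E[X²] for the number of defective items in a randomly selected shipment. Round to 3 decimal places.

For each component E[X²] = Var + (mean)², giving I: 28.5; II: 5.8548; III: 20.
Overall E[X²] = 0.52·28.5 + 0.24·5.8548 + 0.24·20 = 21.0252.

21.025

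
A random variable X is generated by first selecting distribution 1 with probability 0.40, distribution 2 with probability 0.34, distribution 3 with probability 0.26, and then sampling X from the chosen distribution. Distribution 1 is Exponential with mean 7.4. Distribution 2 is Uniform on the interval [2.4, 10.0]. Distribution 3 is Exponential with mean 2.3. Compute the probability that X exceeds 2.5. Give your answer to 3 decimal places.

Conditional on each component, P(X > 2.5): 1: 0.713311; 2: 0.986842; 3: 0.337241.
By total probability, P(X > 2.5) = 0.4·0.713311 + 0.34·0.986842 + 0.26·0.337241 = 0.708533.

0.709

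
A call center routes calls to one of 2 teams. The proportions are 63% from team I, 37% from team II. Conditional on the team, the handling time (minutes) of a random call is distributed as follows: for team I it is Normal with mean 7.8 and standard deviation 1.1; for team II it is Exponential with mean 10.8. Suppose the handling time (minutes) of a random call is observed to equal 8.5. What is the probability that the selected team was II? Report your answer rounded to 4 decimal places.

0.0771

Likelihoods f(8.5 | ·): I: 0.296198; II: 0.0421474.
Posterior ∝ prior × likelihood. Numerator for II: 0.37·0.0421474 = 0.0155945.
Normalizing constant: 0.63·0.296198 + 0.37·0.0421474 = 0.202199.
P(II | observation) = 0.0155945 / 0.202199 = 0.0771246.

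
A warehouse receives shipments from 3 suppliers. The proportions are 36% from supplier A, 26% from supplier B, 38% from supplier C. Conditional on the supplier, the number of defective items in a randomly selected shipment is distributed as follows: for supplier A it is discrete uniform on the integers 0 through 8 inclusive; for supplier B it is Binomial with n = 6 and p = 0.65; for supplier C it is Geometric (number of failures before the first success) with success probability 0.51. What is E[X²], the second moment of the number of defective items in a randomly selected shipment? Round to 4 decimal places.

13.5362

For each component E[X²] = Var + (mean)², giving A: 22.6667; B: 16.575; C: 2.807.
Overall E[X²] = 0.36·22.6667 + 0.26·16.575 + 0.38·2.807 = 13.5362.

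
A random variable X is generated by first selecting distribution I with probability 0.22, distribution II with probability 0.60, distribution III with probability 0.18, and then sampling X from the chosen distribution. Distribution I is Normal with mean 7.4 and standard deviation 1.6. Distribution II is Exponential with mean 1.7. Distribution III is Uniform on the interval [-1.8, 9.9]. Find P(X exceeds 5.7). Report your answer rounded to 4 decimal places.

Conditional on each component, P(X > 5.7): I: 0.855996; II: 0.0349813; III: 0.358974.
By total probability, P(X > 5.7) = 0.22·0.855996 + 0.6·0.0349813 + 0.18·0.358974 = 0.273923.

0.2739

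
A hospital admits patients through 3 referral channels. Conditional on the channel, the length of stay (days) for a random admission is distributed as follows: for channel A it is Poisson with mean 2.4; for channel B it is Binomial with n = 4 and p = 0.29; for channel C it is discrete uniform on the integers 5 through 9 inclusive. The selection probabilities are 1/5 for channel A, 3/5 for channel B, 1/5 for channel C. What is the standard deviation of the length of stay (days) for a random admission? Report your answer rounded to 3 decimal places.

2.549

Per component, A: μ=2.4, E[X²]=8.16; B: μ=1.16, E[X²]=2.1692; C: μ=7, E[X²]=51.
E[X] = 0.2·2.4 + 0.6·1.16 + 0.2·7 = 2.576.
E[X²] = 0.2·8.16 + 0.6·2.1692 + 0.2·51 = 13.1335.
Var(X) = E[X²] − (E[X])² = 13.1335 − 6.63578 = 6.49774.
SD(X) = √6.49774 = 2.54907.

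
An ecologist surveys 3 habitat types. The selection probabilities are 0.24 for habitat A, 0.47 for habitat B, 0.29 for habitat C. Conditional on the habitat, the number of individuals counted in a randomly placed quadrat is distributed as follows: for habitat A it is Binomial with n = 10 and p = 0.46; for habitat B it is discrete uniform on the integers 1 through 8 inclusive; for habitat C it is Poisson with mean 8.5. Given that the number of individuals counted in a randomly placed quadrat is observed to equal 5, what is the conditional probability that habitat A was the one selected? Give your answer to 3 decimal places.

Likelihoods P(X=5 | ·): A: 0.238319; B: 0.125; C: 0.0752333.
Posterior ∝ prior × likelihood. Numerator for A: 0.24·0.238319 = 0.0571965.
Normalizing constant: 0.24·0.238319 + 0.47·0.125 + 0.29·0.0752333 = 0.137764.
P(A | observation) = 0.0571965 / 0.137764 = 0.415177.

0.415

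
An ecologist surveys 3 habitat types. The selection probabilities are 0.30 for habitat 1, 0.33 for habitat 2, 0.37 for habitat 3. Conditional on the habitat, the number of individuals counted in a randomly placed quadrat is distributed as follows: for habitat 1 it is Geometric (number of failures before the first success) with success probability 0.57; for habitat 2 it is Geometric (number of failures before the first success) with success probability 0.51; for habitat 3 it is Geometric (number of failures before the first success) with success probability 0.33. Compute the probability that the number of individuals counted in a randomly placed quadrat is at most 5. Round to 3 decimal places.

0.960

Conditional on each habitat, P(X ≤ 5): 1: 0.993679; 2: 0.986159; 3: 0.909542.
By total probability, P(X ≤ 5) = 0.3·0.993679 + 0.33·0.986159 + 0.37·0.909542 = 0.960066.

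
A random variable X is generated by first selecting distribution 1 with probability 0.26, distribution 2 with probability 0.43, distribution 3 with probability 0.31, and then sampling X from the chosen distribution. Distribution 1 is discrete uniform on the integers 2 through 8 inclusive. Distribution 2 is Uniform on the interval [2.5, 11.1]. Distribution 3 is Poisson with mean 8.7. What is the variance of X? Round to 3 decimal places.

Per component, 1: μ=5, E[X²]=29; 2: μ=6.8, E[X²]=52.4033; 3: μ=8.7, E[X²]=84.39.
E[X] = 0.26·5 + 0.43·6.8 + 0.31·8.7 = 6.921.
E[X²] = 0.26·29 + 0.43·52.4033 + 0.31·84.39 = 56.2343.
Var(X) = E[X²] − (E[X])² = 56.2343 − 47.9002 = 8.33409.

8.334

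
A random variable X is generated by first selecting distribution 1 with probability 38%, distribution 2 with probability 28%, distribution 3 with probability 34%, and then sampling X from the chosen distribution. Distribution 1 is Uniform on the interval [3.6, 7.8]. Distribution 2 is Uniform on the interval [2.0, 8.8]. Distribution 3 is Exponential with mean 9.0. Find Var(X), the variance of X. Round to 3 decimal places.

Per component, 1: μ=5.7, E[X²]=33.96; 2: μ=5.4, E[X²]=33.0133; 3: μ=9, E[X²]=162.
E[X] = 0.38·5.7 + 0.28·5.4 + 0.34·9 = 6.738.
E[X²] = 0.38·33.96 + 0.28·33.0133 + 0.34·162 = 77.2285.
Var(X) = E[X²] − (E[X])² = 77.2285 − 45.4006 = 31.8279.

31.828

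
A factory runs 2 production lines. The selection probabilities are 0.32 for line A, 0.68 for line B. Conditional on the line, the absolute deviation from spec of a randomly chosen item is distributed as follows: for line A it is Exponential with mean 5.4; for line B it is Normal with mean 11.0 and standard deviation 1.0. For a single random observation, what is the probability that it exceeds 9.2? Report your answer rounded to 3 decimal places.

Conditional on each line, P(X > 9.2): A: 0.182008; B: 0.96407.
By total probability, P(X > 9.2) = 0.32·0.182008 + 0.68·0.96407 = 0.71381.

0.714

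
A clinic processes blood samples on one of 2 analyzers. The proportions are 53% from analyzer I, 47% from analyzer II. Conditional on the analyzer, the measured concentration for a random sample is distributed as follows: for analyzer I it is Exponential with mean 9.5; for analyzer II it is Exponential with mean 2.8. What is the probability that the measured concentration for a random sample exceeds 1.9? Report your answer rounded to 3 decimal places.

0.672

Conditional on each analyzer, P(X > 1.9): I: 0.818731; II: 0.507341.
By total probability, P(X > 1.9) = 0.53·0.818731 + 0.47·0.507341 = 0.672378.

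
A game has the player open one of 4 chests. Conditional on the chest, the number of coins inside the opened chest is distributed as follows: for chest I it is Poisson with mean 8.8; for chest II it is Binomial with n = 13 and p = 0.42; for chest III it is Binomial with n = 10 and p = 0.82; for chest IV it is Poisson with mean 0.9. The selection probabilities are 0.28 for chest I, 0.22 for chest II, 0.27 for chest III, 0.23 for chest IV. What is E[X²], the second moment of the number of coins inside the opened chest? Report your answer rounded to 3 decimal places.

For each component E[X²] = Var + (mean)², giving I: 86.24; II: 32.9784; III: 68.716; IV: 1.71.
Overall E[X²] = 0.28·86.24 + 0.22·32.9784 + 0.27·68.716 + 0.23·1.71 = 50.3491.

50.349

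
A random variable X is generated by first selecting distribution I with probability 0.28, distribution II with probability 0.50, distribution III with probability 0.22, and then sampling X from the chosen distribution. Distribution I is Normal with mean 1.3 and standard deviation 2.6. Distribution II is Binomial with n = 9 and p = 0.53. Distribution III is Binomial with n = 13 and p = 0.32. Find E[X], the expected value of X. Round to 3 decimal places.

Component means — I: 1.3; II: 4.77; III: 4.16.
E[X] = 0.28·1.3 + 0.5·4.77 + 0.22·4.16 = 3.6642.

3.664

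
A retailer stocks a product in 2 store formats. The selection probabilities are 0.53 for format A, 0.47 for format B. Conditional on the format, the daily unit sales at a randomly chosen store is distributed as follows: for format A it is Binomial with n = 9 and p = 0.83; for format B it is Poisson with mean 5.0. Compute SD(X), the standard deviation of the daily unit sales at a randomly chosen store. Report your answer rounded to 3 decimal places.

2.131

Per component, A: μ=7.47, E[X²]=57.0708; B: μ=5, E[X²]=30.
E[X] = 0.53·7.47 + 0.47·5 = 6.3091.
E[X²] = 0.53·57.0708 + 0.47·30 = 44.3475.
Var(X) = E[X²] − (E[X])² = 44.3475 − 39.8047 = 4.54278.
SD(X) = √4.54278 = 2.13138.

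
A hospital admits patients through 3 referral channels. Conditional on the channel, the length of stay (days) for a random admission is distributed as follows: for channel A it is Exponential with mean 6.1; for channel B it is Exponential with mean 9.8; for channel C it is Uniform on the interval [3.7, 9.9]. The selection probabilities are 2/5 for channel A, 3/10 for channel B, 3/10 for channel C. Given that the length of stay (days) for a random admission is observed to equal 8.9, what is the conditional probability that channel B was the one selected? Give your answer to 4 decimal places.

0.1625

Likelihoods f(8.9 | ·): A: 0.038109; B: 0.0411494; C: 0.16129.
Posterior ∝ prior × likelihood. Numerator for B: 0.3·0.0411494 = 0.0123448.
Normalizing constant: 0.4·0.038109 + 0.3·0.0411494 + 0.3·0.16129 = 0.0759755.
P(B | observation) = 0.0123448 / 0.0759755 = 0.162484.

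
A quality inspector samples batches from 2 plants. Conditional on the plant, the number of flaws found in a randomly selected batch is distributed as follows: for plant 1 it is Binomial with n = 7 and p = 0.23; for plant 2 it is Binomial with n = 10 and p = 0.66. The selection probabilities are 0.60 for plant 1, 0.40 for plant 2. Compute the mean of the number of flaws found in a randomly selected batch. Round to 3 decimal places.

Component means — 1: 1.61; 2: 6.6.
E[X] = 0.6·1.61 + 0.4·6.6 = 3.606.

3.606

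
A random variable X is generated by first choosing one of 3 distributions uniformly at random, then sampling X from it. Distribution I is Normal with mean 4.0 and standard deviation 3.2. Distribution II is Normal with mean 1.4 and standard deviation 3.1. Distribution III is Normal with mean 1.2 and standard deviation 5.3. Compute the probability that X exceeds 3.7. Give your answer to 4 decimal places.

Conditional on each component, P(X > 3.7): I: 0.537346; II: 0.229063; III: 0.318571.
By total probability, P(X > 3.7) = 0.333333·0.537346 + 0.333333·0.229063 + 0.333333·0.318571 = 0.36166.

0.3617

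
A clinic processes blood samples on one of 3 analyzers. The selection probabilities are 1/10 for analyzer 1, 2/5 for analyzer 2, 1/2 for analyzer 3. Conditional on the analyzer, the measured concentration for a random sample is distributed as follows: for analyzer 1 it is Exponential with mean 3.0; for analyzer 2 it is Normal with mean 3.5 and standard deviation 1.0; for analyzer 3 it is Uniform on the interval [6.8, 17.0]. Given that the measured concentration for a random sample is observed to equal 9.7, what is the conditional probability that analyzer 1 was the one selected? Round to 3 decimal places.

0.026

Likelihoods f(9.7 | ·): 1: 0.013142; 2: 1.79378e-09; 3: 0.0980392.
Posterior ∝ prior × likelihood. Numerator for 1: 0.1·0.013142 = 0.0013142.
Normalizing constant: 0.1·0.013142 + 0.4·1.79378e-09 + 0.5·0.0980392 = 0.0503338.
P(1 | observation) = 0.0013142 / 0.0503338 = 0.0261096.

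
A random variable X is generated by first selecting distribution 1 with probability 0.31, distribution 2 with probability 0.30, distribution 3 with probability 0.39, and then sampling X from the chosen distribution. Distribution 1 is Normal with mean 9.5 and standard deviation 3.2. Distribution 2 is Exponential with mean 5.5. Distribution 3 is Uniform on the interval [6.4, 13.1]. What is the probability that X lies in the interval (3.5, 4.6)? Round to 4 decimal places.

0.0388

Conditional on each component, P(3.5 < X < 4.6): 1: 0.0324574; 2: 0.0959301; 3: 0.
By total probability, P(3.5 < X < 4.6) = 0.31·0.0324574 + 0.3·0.0959301 + 0.39·0 = 0.0388408.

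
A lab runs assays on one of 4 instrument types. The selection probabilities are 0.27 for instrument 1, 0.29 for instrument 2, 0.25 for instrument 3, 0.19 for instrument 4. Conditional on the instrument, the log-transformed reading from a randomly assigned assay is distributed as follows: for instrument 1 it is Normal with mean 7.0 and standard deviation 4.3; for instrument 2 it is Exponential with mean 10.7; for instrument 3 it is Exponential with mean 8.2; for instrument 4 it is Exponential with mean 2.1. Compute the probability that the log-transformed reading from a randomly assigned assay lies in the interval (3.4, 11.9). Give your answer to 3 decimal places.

0.441

Conditional on each instrument, P(3.4 < X < 11.9): 1: 0.671522; 2: 0.398928; 3: 0.426298; 4: 0.194628.
By total probability, P(3.4 < X < 11.9) = 0.27·0.671522 + 0.29·0.398928 + 0.25·0.426298 + 0.19·0.194628 = 0.440554.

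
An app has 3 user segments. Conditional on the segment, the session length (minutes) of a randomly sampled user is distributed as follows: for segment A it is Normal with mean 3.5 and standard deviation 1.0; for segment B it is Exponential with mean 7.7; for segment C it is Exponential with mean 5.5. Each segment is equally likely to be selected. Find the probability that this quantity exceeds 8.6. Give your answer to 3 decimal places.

Conditional on each segment, P(X > 8.6): A: 1.69827e-07; B: 0.327298; C: 0.209373.
By total probability, P(X > 8.6) = 0.333333·1.69827e-07 + 0.333333·0.327298 + 0.333333·0.209373 = 0.178891.

0.179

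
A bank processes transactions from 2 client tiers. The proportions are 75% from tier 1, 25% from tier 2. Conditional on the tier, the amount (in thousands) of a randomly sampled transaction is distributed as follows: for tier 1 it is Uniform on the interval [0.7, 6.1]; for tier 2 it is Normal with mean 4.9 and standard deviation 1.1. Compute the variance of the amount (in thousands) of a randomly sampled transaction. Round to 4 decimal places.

Per component, 1: μ=3.4, E[X²]=13.99; 2: μ=4.9, E[X²]=25.22.
E[X] = 0.75·3.4 + 0.25·4.9 = 3.775.
E[X²] = 0.75·13.99 + 0.25·25.22 = 16.7975.
Var(X) = E[X²] − (E[X])² = 16.7975 − 14.2506 = 2.54688.

2.5469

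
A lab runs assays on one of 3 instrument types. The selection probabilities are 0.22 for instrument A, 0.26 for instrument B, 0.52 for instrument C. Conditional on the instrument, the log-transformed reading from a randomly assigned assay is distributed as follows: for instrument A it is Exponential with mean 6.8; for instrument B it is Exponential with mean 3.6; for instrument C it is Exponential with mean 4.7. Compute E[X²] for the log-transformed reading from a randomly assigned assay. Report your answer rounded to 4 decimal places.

For each component E[X²] = Var + (mean)², giving A: 92.48; B: 25.92; C: 44.18.
Overall E[X²] = 0.22·92.48 + 0.26·25.92 + 0.52·44.18 = 50.0584.

50.0584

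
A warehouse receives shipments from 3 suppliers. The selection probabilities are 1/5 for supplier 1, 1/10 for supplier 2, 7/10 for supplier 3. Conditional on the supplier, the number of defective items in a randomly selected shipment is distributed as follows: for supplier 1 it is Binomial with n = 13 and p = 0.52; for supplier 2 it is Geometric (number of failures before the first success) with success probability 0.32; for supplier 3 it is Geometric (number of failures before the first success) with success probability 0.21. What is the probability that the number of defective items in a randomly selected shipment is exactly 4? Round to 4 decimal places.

Conditional on each supplier, P(X = 4): 1: 0.0707116; 2: 0.0684204; 3: 0.0817952.
By total probability, P(X = 4) = 0.2·0.0707116 + 0.1·0.0684204 + 0.7·0.0817952 = 0.078241.

0.0782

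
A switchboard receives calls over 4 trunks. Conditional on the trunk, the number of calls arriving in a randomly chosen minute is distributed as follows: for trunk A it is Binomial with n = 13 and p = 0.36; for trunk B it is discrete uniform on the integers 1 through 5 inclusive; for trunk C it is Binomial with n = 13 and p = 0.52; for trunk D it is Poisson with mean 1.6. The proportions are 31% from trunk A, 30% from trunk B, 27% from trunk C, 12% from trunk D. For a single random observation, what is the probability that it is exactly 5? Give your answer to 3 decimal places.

0.167

Conditional on each trunk, P(X = 5): A: 0.219044; B: 0.2; C: 0.137888; D: 0.017642.
By total probability, P(X = 5) = 0.31·0.219044 + 0.3·0.2 + 0.27·0.137888 + 0.12·0.017642 = 0.16725.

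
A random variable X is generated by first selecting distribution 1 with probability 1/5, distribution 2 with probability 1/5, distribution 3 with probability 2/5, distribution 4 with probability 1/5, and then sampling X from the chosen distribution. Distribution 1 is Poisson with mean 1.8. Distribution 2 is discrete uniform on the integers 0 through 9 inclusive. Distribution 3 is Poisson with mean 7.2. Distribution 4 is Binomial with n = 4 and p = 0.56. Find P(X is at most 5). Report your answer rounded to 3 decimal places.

Conditional on each component, P(X ≤ 5): 1: 0.989622; 2: 0.6; 3: 0.275897; 4: 1.
By total probability, P(X ≤ 5) = 0.2·0.989622 + 0.2·0.6 + 0.4·0.275897 + 0.2·1 = 0.628283.

0.628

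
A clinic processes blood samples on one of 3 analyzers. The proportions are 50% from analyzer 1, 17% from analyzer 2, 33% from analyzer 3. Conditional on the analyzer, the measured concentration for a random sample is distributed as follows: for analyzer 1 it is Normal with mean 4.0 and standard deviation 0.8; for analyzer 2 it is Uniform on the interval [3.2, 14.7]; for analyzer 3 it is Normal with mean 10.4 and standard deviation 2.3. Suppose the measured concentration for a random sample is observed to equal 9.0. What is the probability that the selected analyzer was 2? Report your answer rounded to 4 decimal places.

Likelihoods f(9.0 | ·): 1: 1.6425e-09; 2: 0.0869565; 3: 0.144121.
Posterior ∝ prior × likelihood. Numerator for 2: 0.17·0.0869565 = 0.0147826.
Normalizing constant: 0.5·1.6425e-09 + 0.17·0.0869565 + 0.33·0.144121 = 0.0623425.
P(2 | observation) = 0.0147826 / 0.0623425 = 0.237119.

0.2371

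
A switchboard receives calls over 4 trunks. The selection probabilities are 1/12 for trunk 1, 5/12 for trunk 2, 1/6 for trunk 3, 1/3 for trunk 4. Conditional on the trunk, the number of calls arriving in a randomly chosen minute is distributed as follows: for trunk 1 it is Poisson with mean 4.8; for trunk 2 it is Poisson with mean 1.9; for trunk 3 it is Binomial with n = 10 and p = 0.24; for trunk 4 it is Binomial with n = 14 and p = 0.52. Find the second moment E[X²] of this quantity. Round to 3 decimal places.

For each component E[X²] = Var + (mean)², giving 1: 27.84; 2: 5.51; 3: 7.584; 4: 56.4928.
Overall E[X²] = 0.0833333·27.84 + 0.416667·5.51 + 0.166667·7.584 + 0.333333·56.4928 = 24.7108.

24.711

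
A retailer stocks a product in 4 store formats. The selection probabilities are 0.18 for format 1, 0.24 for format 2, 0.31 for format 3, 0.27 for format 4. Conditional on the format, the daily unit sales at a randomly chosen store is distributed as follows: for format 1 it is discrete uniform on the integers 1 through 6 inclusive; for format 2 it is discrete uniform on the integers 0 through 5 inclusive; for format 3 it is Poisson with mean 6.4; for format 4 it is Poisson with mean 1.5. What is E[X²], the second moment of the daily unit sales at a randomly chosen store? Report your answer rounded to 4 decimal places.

For each component E[X²] = Var + (mean)², giving 1: 15.1667; 2: 9.16667; 3: 47.36; 4: 3.75.
Overall E[X²] = 0.18·15.1667 + 0.24·9.16667 + 0.31·47.36 + 0.27·3.75 = 20.6241.

20.6241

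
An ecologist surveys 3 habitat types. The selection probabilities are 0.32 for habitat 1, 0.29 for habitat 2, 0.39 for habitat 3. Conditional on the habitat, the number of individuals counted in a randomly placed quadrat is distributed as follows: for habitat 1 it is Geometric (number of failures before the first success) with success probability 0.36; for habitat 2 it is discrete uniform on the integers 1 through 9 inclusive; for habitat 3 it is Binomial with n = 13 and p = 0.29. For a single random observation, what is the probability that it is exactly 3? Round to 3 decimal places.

0.151

Conditional on each habitat, P(X = 3): 1: 0.0943718; 2: 0.111111; 3: 0.227062.
By total probability, P(X = 3) = 0.32·0.0943718 + 0.29·0.111111 + 0.39·0.227062 = 0.150975.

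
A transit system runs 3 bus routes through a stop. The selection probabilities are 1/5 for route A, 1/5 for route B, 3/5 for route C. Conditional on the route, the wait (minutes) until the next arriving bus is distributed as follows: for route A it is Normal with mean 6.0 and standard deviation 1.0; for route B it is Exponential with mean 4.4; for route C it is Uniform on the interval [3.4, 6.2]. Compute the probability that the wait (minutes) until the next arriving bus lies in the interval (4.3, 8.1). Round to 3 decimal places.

0.638

Conditional on each route, P(4.3 < X < 8.1): A: 0.93757; B: 0.217663; C: 0.678571.
By total probability, P(4.3 < X < 8.1) = 0.2·0.93757 + 0.2·0.217663 + 0.6·0.678571 = 0.638189.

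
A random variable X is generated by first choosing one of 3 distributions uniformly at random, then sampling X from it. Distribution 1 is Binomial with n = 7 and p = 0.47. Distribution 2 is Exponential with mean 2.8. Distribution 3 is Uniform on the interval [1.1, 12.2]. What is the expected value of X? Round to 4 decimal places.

Component means — 1: 3.29; 2: 2.8; 3: 6.65.
E[X] = 0.333333·3.29 + 0.333333·2.8 + 0.333333·6.65 = 4.24667.

4.2467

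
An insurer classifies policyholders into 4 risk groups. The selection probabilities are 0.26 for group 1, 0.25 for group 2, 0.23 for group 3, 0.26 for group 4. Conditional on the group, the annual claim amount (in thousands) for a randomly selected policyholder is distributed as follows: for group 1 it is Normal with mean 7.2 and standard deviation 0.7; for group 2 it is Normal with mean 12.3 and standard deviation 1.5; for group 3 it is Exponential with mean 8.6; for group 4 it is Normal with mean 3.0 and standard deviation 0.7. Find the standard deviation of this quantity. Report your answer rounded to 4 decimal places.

5.3956

Per component, 1: μ=7.2, E[X²]=52.33; 2: μ=12.3, E[X²]=153.54; 3: μ=8.6, E[X²]=147.92; 4: μ=3, E[X²]=9.49.
E[X] = 0.26·7.2 + 0.25·12.3 + 0.23·8.6 + 0.26·3 = 7.705.
E[X²] = 0.26·52.33 + 0.25·153.54 + 0.23·147.92 + 0.26·9.49 = 88.4798.
Var(X) = E[X²] − (E[X])² = 88.4798 − 59.367 = 29.1128.
SD(X) = √29.1128 = 5.39563.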